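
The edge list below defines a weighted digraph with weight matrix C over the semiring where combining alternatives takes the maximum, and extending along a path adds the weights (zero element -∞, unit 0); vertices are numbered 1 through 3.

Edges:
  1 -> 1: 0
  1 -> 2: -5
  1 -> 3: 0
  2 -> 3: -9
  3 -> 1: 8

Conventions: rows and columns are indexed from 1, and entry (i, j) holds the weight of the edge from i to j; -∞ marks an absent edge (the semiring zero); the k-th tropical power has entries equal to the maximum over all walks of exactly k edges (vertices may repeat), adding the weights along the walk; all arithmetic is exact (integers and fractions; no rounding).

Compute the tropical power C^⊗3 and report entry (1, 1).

C^⊗2:
  [8, -5, 0]
  [-1, -∞, -∞]
  [8, 3, 8]
C^⊗3:
  [8, 3, 8]
  [-1, -6, -1]
  [16, 3, 8]
Key observation: the optimum is the walk 1->1->3->1, with weight 0 + 0 + 8 = 8.
Optimal value attained by: walk 1->1->3->1.
Answer: (C^⊗3)[1][1] = 8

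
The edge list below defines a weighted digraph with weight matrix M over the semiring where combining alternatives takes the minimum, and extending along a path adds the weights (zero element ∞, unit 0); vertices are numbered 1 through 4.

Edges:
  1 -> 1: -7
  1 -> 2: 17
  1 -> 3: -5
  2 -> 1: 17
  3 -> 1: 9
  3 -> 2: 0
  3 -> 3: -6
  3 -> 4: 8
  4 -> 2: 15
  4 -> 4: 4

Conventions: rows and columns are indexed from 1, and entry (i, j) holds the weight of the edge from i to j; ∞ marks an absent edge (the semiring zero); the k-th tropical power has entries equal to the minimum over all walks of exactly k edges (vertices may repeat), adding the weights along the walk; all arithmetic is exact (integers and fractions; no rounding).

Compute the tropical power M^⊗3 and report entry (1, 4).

M^⊗2:
  [-14, -5, -12, 3]
  [10, 34, 12, ∞]
  [2, -6, -12, 2]
  [32, 19, ∞, 8]
M^⊗3:
  [-21, -12, -19, -4]
  [3, 12, 5, 20]
  [-5, -12, -18, -4]
  [25, 23, 27, 12]
Key observation: the optimum is the walk 1->1->3->4, with weight (-7) + (-5) + 8 = -4.
Optimal value attained by: walk 1->1->3->4.
Answer: (M^⊗3)[1][4] = -4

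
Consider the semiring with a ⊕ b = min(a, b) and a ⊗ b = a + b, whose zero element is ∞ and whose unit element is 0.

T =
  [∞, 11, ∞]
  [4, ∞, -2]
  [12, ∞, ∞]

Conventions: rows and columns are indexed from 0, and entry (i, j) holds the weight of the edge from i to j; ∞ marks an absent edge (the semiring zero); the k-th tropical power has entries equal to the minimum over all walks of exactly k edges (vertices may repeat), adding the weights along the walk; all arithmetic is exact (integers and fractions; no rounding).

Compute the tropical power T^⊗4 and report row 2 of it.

T^⊗2:
  [15, ∞, 9]
  [10, 15, ∞]
  [∞, 23, ∞]
T^⊗3:
  [21, 26, ∞]
  [19, 21, 13]
  [27, ∞, 21]
T^⊗4:
  [30, 32, 24]
  [25, 30, 19]
  [33, 38, ∞]
Answer: row 2 of T^⊗4 = [33, 38, ∞]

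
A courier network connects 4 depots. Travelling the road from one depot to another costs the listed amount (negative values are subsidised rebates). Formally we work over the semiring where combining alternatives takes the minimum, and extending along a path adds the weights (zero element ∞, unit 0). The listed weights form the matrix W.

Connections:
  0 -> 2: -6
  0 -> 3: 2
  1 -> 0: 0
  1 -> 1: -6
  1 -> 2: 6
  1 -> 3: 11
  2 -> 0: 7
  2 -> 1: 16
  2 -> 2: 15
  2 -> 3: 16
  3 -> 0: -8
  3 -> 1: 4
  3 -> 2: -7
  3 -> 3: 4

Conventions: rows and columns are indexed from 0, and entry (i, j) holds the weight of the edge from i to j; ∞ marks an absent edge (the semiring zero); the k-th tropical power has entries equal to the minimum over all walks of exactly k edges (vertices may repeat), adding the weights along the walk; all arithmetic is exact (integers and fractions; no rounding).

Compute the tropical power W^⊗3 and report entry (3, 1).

W^⊗2:
  [-6, 6, -5, 6]
  [-6, -12, -6, 2]
  [8, 10, 1, 9]
  [-4, -2, -14, -6]
W^⊗3:
  [-2, 0, -12, -4]
  [-12, -18, -12, -4]
  [1, 4, 2, 10]
  [-14, -8, -13, -2]
Key observation: the optimum is the walk 3->1->1->1, with weight 4 + (-6) + (-6) = -8.
Optimal value attained by: walk 3->1->1->1.
Answer: (W^⊗3)[3][1] = -8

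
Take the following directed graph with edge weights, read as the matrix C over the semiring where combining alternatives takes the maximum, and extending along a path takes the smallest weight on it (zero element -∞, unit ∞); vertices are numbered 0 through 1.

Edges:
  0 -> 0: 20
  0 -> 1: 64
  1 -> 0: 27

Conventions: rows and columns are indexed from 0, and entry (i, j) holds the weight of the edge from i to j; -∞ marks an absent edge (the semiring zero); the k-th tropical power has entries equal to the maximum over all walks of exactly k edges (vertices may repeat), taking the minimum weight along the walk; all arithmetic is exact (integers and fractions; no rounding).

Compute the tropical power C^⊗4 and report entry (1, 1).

C^⊗2:
  [27, 20]
  [20, 27]
C^⊗3:
  [20, 27]
  [27, 20]
C^⊗4:
  [27, 20]
  [20, 27]
Key observation: the optimum is the walk 1->0->1->0->1, with weight 27 min 64 min 27 min 64 = 27.
Optimal value attained by: walk 1->0->1->0->1.
Answer: (C^⊗4)[1][1] = 27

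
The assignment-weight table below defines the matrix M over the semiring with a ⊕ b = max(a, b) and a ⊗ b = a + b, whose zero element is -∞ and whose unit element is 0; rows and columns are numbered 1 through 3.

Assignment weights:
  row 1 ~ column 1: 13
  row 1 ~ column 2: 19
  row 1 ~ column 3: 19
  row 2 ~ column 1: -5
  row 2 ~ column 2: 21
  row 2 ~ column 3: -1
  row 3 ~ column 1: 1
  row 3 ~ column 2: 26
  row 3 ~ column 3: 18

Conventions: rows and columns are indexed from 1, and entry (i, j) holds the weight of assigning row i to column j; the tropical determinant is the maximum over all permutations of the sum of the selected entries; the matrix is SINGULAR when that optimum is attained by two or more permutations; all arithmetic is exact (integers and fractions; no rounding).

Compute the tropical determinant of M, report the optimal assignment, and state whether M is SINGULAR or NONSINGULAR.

σ = (1, 2, 3): 13 + 21 + 18 = 52
σ = (1, 3, 2): 13 + (-1) + 26 = 38
σ = (2, 1, 3): 19 + (-5) + 18 = 32
σ = (2, 3, 1): 19 + (-1) + 1 = 19
σ = (3, 1, 2): 19 + (-5) + 26 = 40
σ = (3, 2, 1): 19 + 21 + 1 = 41
Optimal value attained by: σ = (1, 2, 3).
Answer: det⊕(M) = 52; verdict: NONSINGULAR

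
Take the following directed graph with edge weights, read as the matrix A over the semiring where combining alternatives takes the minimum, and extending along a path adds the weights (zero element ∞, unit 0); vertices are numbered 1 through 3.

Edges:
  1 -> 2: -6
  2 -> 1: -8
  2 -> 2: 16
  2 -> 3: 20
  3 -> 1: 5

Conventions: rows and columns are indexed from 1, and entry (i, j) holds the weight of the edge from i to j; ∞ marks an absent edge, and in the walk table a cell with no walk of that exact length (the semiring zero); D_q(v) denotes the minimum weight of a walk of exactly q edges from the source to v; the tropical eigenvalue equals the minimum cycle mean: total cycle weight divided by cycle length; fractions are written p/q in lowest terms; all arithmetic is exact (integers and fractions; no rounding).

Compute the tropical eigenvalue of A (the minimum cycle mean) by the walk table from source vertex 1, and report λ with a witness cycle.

q=0: [0, ∞, ∞]
q=1: [∞, -6, ∞]
q=2: [-14, 10, 14]
q=3: [2, -20, 30]
Optimal cycle mean attained by: cycle 1->2->1, total (-6) + (-8), length 2.
Answer: λ = -7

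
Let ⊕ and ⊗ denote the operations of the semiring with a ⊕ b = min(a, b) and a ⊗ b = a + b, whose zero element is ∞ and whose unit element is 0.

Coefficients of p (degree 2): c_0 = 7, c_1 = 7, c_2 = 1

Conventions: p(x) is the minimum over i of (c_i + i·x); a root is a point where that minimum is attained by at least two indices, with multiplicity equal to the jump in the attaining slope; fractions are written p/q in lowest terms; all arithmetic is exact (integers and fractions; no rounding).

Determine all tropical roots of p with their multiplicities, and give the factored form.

hull edge (i=0, c=7) to (i=2, c=1): slope -3, span 2
Factored form: p(x) = 1 ⊗ (x ⊕ 3) ⊗ (x ⊕ 3)
Answer: roots = 3 (mult 2)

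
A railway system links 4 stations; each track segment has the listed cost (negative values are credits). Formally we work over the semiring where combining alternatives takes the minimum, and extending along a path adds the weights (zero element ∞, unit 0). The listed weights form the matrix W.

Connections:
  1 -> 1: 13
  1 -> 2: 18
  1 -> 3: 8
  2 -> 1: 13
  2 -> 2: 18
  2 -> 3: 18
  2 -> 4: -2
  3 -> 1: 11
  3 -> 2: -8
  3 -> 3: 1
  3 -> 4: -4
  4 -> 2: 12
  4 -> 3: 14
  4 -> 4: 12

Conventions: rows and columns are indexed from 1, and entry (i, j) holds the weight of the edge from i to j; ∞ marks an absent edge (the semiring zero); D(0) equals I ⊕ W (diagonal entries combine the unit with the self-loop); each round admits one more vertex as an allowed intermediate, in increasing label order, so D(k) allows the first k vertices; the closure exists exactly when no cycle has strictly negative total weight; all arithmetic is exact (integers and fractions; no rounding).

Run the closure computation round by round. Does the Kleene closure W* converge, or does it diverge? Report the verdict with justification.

D(0):
  [0, 18, 8, ∞]
  [13, 0, 18, -2]
  [11, -8, 0, -4]
  [∞, 12, 14, 0]
D(1):
  [0, 18, 8, ∞]
  [13, 0, 18, -2]
  [11, -8, 0, -4]
  [∞, 12, 14, 0]
D(2):
  [0, 18, 8, 16]
  [13, 0, 18, -2]
  [5, -8, 0, -10]
  [25, 12, 14, 0]
D(3):
  [0, 0, 8, -2]
  [13, 0, 18, -2]
  [5, -8, 0, -10]
  [19, 6, 14, 0]
D(4):
  [0, 0, 8, -2]
  [13, 0, 12, -2]
  [5, -8, 0, -10]
  [19, 6, 14, 0]
Key observation: every diagonal entry stays at the unit through all rounds, so no improving cycle exists.
Answer: CONVERGES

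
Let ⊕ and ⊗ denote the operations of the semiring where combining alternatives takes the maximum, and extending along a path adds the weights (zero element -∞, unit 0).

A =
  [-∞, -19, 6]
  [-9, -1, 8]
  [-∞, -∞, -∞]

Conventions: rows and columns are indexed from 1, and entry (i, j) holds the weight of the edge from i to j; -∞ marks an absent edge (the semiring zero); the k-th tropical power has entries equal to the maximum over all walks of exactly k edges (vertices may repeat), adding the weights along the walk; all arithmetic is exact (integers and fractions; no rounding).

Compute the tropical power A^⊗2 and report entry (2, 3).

A^⊗2:
  [-28, -20, -11]
  [-10, -2, 7]
  [-∞, -∞, -∞]
Key observation: the optimum is the walk 2->2->3, with weight (-1) + 8 = 7.
Optimal value attained by: walk 2->2->3.
Answer: (A^⊗2)[2][3] = 7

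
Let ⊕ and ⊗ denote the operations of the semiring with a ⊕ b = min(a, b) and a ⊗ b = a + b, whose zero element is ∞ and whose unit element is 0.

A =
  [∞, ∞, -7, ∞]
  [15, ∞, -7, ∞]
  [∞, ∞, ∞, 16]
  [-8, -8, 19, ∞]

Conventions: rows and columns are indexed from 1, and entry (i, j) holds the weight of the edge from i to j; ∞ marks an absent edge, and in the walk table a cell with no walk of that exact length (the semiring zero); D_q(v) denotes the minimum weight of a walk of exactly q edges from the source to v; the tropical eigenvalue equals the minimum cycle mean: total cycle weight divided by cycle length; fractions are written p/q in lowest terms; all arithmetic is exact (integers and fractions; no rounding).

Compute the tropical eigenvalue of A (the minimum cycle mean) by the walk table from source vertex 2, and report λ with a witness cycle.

q=0: [∞, 0, ∞, ∞]
q=1: [15, ∞, -7, ∞]
q=2: [∞, ∞, 8, 9]
q=3: [1, 1, 28, 24]
q=4: [16, 16, -6, 44]
Optimal cycle mean attained by: cycle 1->3->4->1, total (-7) + 16 + (-8), length 3.
Answer: λ = 1/3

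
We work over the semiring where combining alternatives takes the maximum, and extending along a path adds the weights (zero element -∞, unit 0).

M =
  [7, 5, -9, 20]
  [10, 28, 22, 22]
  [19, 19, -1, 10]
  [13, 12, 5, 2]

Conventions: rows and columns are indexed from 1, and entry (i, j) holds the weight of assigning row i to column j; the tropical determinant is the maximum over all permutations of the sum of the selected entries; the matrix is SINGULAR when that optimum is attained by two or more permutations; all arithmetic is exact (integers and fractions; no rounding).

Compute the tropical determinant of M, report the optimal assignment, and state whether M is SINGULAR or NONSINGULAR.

σ = (1, 2, 3, 4): 7 + 28 + (-1) + 2 = 36
σ = (1, 2, 4, 3): 7 + 28 + 10 + 5 = 50
σ = (1, 3, 2, 4): 7 + 22 + 19 + 2 = 50
σ = (1, 3, 4, 2): 7 + 22 + 10 + 12 = 51
σ = (1, 4, 2, 3): 7 + 22 + 19 + 5 = 53
σ = (1, 4, 3, 2): 7 + 22 + (-1) + 12 = 40
σ = (2, 1, 3, 4): 5 + 10 + (-1) + 2 = 16
σ = (2, 1, 4, 3): 5 + 10 + 10 + 5 = 30
σ = (2, 3, 1, 4): 5 + 22 + 19 + 2 = 48
σ = (2, 3, 4, 1): 5 + 22 + 10 + 13 = 50
σ = (2, 4, 1, 3): 5 + 22 + 19 + 5 = 51
σ = (2, 4, 3, 1): 5 + 22 + (-1) + 13 = 39
σ = (3, 1, 2, 4): (-9) + 10 + 19 + 2 = 22
σ = (3, 1, 4, 2): (-9) + 10 + 10 + 12 = 23
σ = (3, 2, 1, 4): (-9) + 28 + 19 + 2 = 40
σ = (3, 2, 4, 1): (-9) + 28 + 10 + 13 = 42
σ = (3, 4, 1, 2): (-9) + 22 + 19 + 12 = 44
σ = (3, 4, 2, 1): (-9) + 22 + 19 + 13 = 45
σ = (4, 1, 2, 3): 20 + 10 + 19 + 5 = 54
σ = (4, 1, 3, 2): 20 + 10 + (-1) + 12 = 41
σ = (4, 2, 1, 3): 20 + 28 + 19 + 5 = 72
σ = (4, 2, 3, 1): 20 + 28 + (-1) + 13 = 60
σ = (4, 3, 1, 2): 20 + 22 + 19 + 12 = 73
σ = (4, 3, 2, 1): 20 + 22 + 19 + 13 = 74
Optimal value attained by: σ = (4, 3, 2, 1).
Answer: det⊕(M) = 74; verdict: NONSINGULAR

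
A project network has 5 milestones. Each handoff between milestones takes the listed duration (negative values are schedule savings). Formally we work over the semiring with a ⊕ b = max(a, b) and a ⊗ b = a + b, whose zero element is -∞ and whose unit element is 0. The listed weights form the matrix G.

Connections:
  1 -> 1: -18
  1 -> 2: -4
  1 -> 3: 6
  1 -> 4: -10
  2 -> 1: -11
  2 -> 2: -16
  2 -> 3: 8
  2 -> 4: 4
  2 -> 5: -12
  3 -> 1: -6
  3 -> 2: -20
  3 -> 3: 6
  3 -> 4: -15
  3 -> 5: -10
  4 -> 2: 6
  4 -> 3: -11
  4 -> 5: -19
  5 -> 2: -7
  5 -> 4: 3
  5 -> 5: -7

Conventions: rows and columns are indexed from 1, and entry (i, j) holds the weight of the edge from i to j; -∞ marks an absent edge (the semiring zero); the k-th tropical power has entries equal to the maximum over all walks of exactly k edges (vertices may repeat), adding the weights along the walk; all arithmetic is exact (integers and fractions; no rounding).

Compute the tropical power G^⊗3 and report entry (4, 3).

G^⊗2:
  [0, -4, 12, 0, -4]
  [2, 10, 14, -7, -2]
  [0, -9, 12, -7, -4]
  [-5, -10, 14, 10, -6]
  [-18, 9, 1, -3, -14]
G^⊗3:
  [6, 6, 18, 0, 2]
  [8, -1, 20, 14, 4]
  [6, -1, 18, -1, 2]
  [8, 16, 20, -1, 4]
  [-2, 3, 17, 13, -3]
Key observation: the optimum is the walk 4->2->3->3, with weight 6 + 8 + 6 = 20.
Optimal value attained by: walk 4->2->3->3.
Answer: (G^⊗3)[4][3] = 20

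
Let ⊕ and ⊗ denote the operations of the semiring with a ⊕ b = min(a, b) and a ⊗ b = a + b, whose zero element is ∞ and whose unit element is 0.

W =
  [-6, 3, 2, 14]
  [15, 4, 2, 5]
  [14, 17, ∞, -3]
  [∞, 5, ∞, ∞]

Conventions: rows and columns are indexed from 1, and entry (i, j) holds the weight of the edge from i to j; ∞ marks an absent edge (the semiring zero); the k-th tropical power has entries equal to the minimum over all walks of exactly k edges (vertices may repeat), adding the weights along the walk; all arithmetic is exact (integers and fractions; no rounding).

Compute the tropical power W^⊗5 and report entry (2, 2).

W^⊗2:
  [-12, -3, -4, -1]
  [9, 8, 6, -1]
  [8, 2, 16, 22]
  [20, 9, 7, 10]
W^⊗3:
  [-18, -9, -10, -7]
  [3, 4, 10, 3]
  [2, 6, 4, 7]
  [14, 13, 11, 4]
W^⊗4:
  [-24, -15, -16, -13]
  [-3, 6, 5, 7]
  [-4, 5, 4, 1]
  [8, 9, 15, 8]
W^⊗5:
  [-30, -21, -22, -19]
  [-9, 0, -1, 2]
  [-10, -1, -2, 1]
  [2, 11, 10, 12]
Key observation: the optimum is the walk 2->1->1->1->1->2, with weight 15 + (-6) + (-6) + (-6) + 3 = 0.
Optimal value attained by: walk 2->1->1->1->1->2.
Answer: (W^⊗5)[2][2] = 0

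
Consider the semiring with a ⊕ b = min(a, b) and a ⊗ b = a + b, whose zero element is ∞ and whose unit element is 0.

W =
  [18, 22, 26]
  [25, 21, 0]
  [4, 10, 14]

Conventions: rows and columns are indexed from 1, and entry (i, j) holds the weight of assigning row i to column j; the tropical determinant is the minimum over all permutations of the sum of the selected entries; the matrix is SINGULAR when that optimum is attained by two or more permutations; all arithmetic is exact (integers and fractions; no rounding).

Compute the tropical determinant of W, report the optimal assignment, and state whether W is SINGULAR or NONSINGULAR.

σ = (1, 2, 3): 18 + 21 + 14 = 53
σ = (1, 3, 2): 18 + 0 + 10 = 28
σ = (2, 1, 3): 22 + 25 + 14 = 61
σ = (2, 3, 1): 22 + 0 + 4 = 26
σ = (3, 1, 2): 26 + 25 + 10 = 61
σ = (3, 2, 1): 26 + 21 + 4 = 51
Optimal value attained by: σ = (2, 3, 1).
Answer: det⊕(W) = 26; verdict: NONSINGULAR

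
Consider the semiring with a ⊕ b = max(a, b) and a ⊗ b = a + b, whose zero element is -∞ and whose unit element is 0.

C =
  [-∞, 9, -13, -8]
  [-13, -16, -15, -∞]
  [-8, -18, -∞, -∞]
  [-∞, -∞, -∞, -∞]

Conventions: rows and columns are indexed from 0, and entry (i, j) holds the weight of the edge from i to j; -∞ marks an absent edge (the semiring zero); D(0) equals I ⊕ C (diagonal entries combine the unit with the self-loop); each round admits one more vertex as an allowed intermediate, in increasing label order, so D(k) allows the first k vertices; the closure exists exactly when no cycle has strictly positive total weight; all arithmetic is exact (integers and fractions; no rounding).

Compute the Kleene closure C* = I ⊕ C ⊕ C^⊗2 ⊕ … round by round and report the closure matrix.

D(0):
  [0, 9, -13, -8]
  [-13, 0, -15, -∞]
  [-8, -18, 0, -∞]
  [-∞, -∞, -∞, 0]
D(1):
  [0, 9, -13, -8]
  [-13, 0, -15, -21]
  [-8, 1, 0, -16]
  [-∞, -∞, -∞, 0]
D(2):
  [0, 9, -6, -8]
  [-13, 0, -15, -21]
  [-8, 1, 0, -16]
  [-∞, -∞, -∞, 0]
D(3):
  [0, 9, -6, -8]
  [-13, 0, -15, -21]
  [-8, 1, 0, -16]
  [-∞, -∞, -∞, 0]
D(4):
  [0, 9, -6, -8]
  [-13, 0, -15, -21]
  [-8, 1, 0, -16]
  [-∞, -∞, -∞, 0]
Answer: C* = [[0, 9, -6, -8], [-13, 0, -15, -21], [-8, 1, 0, -16], [-∞, -∞, -∞, 0]]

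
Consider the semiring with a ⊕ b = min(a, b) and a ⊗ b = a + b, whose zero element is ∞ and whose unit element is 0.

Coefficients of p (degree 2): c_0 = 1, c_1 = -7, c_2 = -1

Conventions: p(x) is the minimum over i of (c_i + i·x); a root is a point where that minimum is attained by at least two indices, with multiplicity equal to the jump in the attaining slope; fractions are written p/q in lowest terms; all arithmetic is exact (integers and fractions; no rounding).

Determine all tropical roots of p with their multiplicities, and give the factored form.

hull edge (i=0, c=1) to (i=1, c=-7): slope -8, span 1
hull edge (i=1, c=-7) to (i=2, c=-1): slope 6, span 1
Factored form: p(x) = -1 ⊗ (x ⊕ (-6)) ⊗ (x ⊕ 8)
Answer: roots = -6 (mult 1), 8 (mult 1)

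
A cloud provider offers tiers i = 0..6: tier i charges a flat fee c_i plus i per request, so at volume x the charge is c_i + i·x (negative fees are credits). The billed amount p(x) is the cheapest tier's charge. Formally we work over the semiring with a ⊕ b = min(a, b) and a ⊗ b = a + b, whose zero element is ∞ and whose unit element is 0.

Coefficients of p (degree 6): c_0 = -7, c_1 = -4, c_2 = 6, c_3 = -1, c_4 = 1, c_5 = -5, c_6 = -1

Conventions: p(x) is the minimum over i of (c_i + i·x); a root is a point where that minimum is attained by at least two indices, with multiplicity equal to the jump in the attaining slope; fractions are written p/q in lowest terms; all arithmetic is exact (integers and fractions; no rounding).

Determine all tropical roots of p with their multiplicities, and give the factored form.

hull edge (i=0, c=-7) to (i=5, c=-5): slope 2/5, span 5
hull edge (i=5, c=-5) to (i=6, c=-1): slope 4, span 1
Factored form: p(x) = -1 ⊗ (x ⊕ (-4)) ⊗ (x ⊕ (-2/5)) ⊗ (x ⊕ (-2/5)) ⊗ (x ⊕ (-2/5)) ⊗ (x ⊕ (-2/5)) ⊗ (x ⊕ (-2/5))
Answer: roots = -4 (mult 1), -2/5 (mult 5)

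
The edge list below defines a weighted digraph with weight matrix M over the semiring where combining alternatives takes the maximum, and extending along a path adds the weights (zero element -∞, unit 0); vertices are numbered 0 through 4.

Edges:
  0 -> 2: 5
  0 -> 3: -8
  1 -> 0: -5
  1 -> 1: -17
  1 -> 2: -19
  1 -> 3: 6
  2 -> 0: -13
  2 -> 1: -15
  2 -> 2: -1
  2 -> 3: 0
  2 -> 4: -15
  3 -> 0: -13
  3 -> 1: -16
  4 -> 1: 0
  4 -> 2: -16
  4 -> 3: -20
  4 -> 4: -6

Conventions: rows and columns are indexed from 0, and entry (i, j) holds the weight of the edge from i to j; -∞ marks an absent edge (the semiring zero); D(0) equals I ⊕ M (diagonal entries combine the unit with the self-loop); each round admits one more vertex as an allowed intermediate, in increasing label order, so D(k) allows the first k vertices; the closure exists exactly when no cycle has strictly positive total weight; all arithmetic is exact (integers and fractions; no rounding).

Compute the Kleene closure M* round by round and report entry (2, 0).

D(0):
  [0, -∞, 5, -8, -∞]
  [-5, 0, -19, 6, -∞]
  [-13, -15, 0, 0, -15]
  [-13, -16, -∞, 0, -∞]
  [-∞, 0, -16, -20, 0]
D(1):
  [0, -∞, 5, -8, -∞]
  [-5, 0, 0, 6, -∞]
  [-13, -15, 0, 0, -15]
  [-13, -16, -8, 0, -∞]
  [-∞, 0, -16, -20, 0]
D(2):
  [0, -∞, 5, -8, -∞]
  [-5, 0, 0, 6, -∞]
  [-13, -15, 0, 0, -15]
  [-13, -16, -8, 0, -∞]
  [-5, 0, 0, 6, 0]
D(3):
  [0, -10, 5, 5, -10]
  [-5, 0, 0, 6, -15]
  [-13, -15, 0, 0, -15]
  [-13, -16, -8, 0, -23]
  [-5, 0, 0, 6, 0]
D(4):
  [0, -10, 5, 5, -10]
  [-5, 0, 0, 6, -15]
  [-13, -15, 0, 0, -15]
  [-13, -16, -8, 0, -23]
  [-5, 0, 0, 6, 0]
D(5):
  [0, -10, 5, 5, -10]
  [-5, 0, 0, 6, -15]
  [-13, -15, 0, 0, -15]
  [-13, -16, -8, 0, -23]
  [-5, 0, 0, 6, 0]
Answer: M*[2][0] = -13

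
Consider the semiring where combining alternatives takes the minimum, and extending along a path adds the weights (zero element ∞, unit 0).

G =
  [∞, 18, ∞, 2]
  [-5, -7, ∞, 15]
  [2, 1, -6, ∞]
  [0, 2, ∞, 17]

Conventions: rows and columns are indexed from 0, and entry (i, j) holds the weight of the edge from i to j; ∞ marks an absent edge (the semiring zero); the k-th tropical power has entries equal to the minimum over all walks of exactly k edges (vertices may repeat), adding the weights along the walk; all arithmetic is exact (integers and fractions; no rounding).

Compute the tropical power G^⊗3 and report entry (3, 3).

G^⊗2:
  [2, 4, ∞, 19]
  [-12, -14, ∞, -3]
  [-4, -6, -12, 4]
  [-3, -5, ∞, 2]
G^⊗3:
  [-1, -3, ∞, 4]
  [-19, -21, ∞, -10]
  [-11, -13, -18, -2]
  [-10, -12, ∞, -1]
Key observation: the optimum is the walk 3->1->0->3, with weight 2 + (-5) + 2 = -1.
Optimal value attained by: walk 3->1->0->3.
Answer: (G^⊗3)[3][3] = -1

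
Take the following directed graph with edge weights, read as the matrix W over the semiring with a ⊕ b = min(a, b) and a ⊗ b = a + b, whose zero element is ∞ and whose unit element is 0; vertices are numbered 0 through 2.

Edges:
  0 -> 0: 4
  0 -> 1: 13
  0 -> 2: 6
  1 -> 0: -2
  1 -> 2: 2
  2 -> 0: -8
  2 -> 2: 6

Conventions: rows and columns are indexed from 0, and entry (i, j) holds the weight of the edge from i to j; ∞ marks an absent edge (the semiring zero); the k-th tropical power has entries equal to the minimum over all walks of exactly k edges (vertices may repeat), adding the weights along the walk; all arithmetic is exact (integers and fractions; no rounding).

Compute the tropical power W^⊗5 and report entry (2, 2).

W^⊗2:
  [-2, 17, 10]
  [-6, 11, 4]
  [-4, 5, -2]
W^⊗3:
  [2, 11, 4]
  [-4, 7, 0]
  [-10, 9, 2]
W^⊗4:
  [-4, 15, 8]
  [-8, 9, 2]
  [-6, 3, -4]
W^⊗5:
  [0, 9, 2]
  [-6, 5, -2]
  [-12, 7, 0]
Key observation: the optimum is the walk 2->0->0->2->0->2, with weight (-8) + 4 + 6 + (-8) + 6 = 0.
Optimal value attained by: walk 2->0->0->2->0->2.
Answer: (W^⊗5)[2][2] = 0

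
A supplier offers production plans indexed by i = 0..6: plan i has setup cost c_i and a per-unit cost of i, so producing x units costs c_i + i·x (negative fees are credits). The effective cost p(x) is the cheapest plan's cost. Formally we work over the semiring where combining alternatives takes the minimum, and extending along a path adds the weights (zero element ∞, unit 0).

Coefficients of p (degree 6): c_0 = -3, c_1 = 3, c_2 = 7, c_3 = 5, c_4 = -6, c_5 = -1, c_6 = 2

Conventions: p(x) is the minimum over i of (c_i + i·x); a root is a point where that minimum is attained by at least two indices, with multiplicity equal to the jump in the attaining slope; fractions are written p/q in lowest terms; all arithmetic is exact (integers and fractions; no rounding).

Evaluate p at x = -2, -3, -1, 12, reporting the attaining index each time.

p(-2) = min(-3+0·(-2)=-3, 3+1·(-2)=1, 7+2·(-2)=3, 5+3·(-2)=-1, -6+4·(-2)=-14, -1+5·(-2)=-11, 2+6·(-2)=-10) = -14 (attained by i=4)
p(-3) = min(-3+0·(-3)=-3, 3+1·(-3)=0, 7+2·(-3)=1, 5+3·(-3)=-4, -6+4·(-3)=-18, -1+5·(-3)=-16, 2+6·(-3)=-16) = -18 (attained by i=4)
p(-1) = min(-3+0·(-1)=-3, 3+1·(-1)=2, 7+2·(-1)=5, 5+3·(-1)=2, -6+4·(-1)=-10, -1+5·(-1)=-6, 2+6·(-1)=-4) = -10 (attained by i=4)
p(12) = min(-3+0·12=-3, 3+1·12=15, 7+2·12=31, 5+3·12=41, -6+4·12=42, -1+5·12=59, 2+6·12=74) = -3 (attained by i=0)
Answer: p(-2) = -14; p(-3) = -18; p(-1) = -10; p(12) = -3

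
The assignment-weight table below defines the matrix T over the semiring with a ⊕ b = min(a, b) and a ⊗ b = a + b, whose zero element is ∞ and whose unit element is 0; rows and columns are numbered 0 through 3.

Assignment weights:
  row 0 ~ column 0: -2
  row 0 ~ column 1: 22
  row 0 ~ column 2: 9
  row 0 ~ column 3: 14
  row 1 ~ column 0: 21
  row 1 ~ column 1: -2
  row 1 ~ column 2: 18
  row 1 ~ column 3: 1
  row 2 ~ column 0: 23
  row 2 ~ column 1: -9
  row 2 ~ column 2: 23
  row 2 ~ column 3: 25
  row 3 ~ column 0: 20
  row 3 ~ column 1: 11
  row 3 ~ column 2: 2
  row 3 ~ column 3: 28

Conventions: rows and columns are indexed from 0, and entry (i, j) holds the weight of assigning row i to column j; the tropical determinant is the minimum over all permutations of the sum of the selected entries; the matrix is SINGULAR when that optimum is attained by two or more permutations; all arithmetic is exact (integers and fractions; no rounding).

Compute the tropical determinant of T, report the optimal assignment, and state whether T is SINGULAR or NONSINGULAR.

σ = (0, 1, 2, 3): (-2) + (-2) + 23 + 28 = 47
σ = (0, 1, 3, 2): (-2) + (-2) + 25 + 2 = 23
σ = (0, 2, 1, 3): (-2) + 18 + (-9) + 28 = 35
σ = (0, 2, 3, 1): (-2) + 18 + 25 + 11 = 52
σ = (0, 3, 1, 2): (-2) + 1 + (-9) + 2 = -8
σ = (0, 3, 2, 1): (-2) + 1 + 23 + 11 = 33
σ = (1, 0, 2, 3): 22 + 21 + 23 + 28 = 94
σ = (1, 0, 3, 2): 22 + 21 + 25 + 2 = 70
σ = (1, 2, 0, 3): 22 + 18 + 23 + 28 = 91
σ = (1, 2, 3, 0): 22 + 18 + 25 + 20 = 85
σ = (1, 3, 0, 2): 22 + 1 + 23 + 2 = 48
σ = (1, 3, 2, 0): 22 + 1 + 23 + 20 = 66
σ = (2, 0, 1, 3): 9 + 21 + (-9) + 28 = 49
σ = (2, 0, 3, 1): 9 + 21 + 25 + 11 = 66
σ = (2, 1, 0, 3): 9 + (-2) + 23 + 28 = 58
σ = (2, 1, 3, 0): 9 + (-2) + 25 + 20 = 52
σ = (2, 3, 0, 1): 9 + 1 + 23 + 11 = 44
σ = (2, 3, 1, 0): 9 + 1 + (-9) + 20 = 21
σ = (3, 0, 1, 2): 14 + 21 + (-9) + 2 = 28
σ = (3, 0, 2, 1): 14 + 21 + 23 + 11 = 69
σ = (3, 1, 0, 2): 14 + (-2) + 23 + 2 = 37
σ = (3, 1, 2, 0): 14 + (-2) + 23 + 20 = 55
σ = (3, 2, 0, 1): 14 + 18 + 23 + 11 = 66
σ = (3, 2, 1, 0): 14 + 18 + (-9) + 20 = 43
Optimal value attained by: σ = (0, 3, 1, 2).
Answer: det⊕(T) = -8; verdict: NONSINGULAR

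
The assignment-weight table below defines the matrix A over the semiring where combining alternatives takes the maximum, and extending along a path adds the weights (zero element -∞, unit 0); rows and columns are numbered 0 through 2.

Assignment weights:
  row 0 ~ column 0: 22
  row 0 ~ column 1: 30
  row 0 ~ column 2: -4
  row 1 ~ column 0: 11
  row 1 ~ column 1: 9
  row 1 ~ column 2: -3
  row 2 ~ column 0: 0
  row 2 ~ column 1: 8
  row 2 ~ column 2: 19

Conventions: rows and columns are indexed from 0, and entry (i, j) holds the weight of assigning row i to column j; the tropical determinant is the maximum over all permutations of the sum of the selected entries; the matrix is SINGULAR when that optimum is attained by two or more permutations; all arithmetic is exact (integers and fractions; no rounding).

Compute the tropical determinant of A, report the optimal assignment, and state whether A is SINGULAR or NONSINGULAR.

σ = (0, 1, 2): 22 + 9 + 19 = 50
σ = (0, 2, 1): 22 + (-3) + 8 = 27
σ = (1, 0, 2): 30 + 11 + 19 = 60
σ = (1, 2, 0): 30 + (-3) + 0 = 27
σ = (2, 0, 1): (-4) + 11 + 8 = 15
σ = (2, 1, 0): (-4) + 9 + 0 = 5
Optimal value attained by: σ = (1, 0, 2).
Answer: det⊕(A) = 60; verdict: NONSINGULAR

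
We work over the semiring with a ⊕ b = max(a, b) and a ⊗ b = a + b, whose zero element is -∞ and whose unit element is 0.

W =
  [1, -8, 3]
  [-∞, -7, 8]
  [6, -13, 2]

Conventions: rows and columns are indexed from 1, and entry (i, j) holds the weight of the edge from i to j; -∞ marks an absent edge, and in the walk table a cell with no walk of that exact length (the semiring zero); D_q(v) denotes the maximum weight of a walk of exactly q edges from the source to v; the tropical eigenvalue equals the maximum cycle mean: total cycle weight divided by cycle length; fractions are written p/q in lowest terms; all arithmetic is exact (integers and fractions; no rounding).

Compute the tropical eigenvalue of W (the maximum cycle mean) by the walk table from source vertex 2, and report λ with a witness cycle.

q=0: [-∞, 0, -∞]
q=1: [-∞, -7, 8]
q=2: [14, -5, 10]
q=3: [16, 6, 17]
Optimal cycle mean attained by: cycle 1->3->1, total 3 + 6, length 2.
Answer: λ = 9/2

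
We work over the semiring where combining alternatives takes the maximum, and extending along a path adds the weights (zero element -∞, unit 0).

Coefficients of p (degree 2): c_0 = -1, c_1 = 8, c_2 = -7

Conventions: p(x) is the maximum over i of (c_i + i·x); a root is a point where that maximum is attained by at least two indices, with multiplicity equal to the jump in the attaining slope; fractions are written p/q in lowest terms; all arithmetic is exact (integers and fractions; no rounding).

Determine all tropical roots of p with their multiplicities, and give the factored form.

hull edge (i=0, c=-1) to (i=1, c=8): slope 9, span 1
hull edge (i=1, c=8) to (i=2, c=-7): slope -15, span 1
Factored form: p(x) = -7 ⊗ (x ⊕ (-9)) ⊗ (x ⊕ 15)
Answer: roots = -9 (mult 1), 15 (mult 1)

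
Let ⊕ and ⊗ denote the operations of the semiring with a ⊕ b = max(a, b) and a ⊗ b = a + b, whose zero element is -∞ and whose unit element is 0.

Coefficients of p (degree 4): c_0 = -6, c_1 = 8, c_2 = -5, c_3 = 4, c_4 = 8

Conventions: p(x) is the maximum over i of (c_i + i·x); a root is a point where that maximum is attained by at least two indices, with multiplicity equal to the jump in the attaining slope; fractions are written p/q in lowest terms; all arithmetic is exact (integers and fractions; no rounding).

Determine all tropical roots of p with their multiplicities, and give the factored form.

hull edge (i=0, c=-6) to (i=1, c=8): slope 14, span 1
hull edge (i=1, c=8) to (i=4, c=8): slope 0, span 3
Factored form: p(x) = 8 ⊗ (x ⊕ (-14)) ⊗ (x ⊕ 0) ⊗ (x ⊕ 0) ⊗ (x ⊕ 0)
Answer: roots = -14 (mult 1), 0 (mult 3)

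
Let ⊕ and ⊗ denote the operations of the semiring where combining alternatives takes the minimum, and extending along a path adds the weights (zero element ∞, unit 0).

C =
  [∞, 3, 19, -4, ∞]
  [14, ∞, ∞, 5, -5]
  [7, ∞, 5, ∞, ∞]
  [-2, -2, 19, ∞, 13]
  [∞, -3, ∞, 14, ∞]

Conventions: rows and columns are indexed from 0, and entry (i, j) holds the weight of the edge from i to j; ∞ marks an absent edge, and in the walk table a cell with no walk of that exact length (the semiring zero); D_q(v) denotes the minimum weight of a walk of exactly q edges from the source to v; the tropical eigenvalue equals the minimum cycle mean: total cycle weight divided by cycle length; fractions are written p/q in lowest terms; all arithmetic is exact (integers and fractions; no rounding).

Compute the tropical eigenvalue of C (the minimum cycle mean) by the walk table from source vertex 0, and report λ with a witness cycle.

q=0: [0, ∞, ∞, ∞, ∞]
q=1: [∞, 3, 19, -4, ∞]
q=2: [-6, -6, 15, 8, -2]
q=3: [6, -5, 13, -10, -11]
q=4: [-12, -14, 9, 0, -10]
q=5: [-2, -13, 7, -16, -19]
Optimal cycle mean attained by: cycle 1->4->1, total (-5) + (-3), length 2.
Answer: λ = -4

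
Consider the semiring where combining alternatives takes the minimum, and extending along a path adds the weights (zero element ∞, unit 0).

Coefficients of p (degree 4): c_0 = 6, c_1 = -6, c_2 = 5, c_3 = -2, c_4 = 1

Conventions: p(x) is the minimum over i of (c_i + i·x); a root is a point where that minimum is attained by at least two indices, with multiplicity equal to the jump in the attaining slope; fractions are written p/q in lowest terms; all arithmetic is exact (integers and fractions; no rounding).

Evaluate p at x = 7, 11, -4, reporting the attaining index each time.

p(7) = min(6+0·7=6, -6+1·7=1, 5+2·7=19, -2+3·7=19, 1+4·7=29) = 1 (attained by i=1)
p(11) = min(6+0·11=6, -6+1·11=5, 5+2·11=27, -2+3·11=31, 1+4·11=45) = 5 (attained by i=1)
p(-4) = min(6+0·(-4)=6, -6+1·(-4)=-10, 5+2·(-4)=-3, -2+3·(-4)=-14, 1+4·(-4)=-15) = -15 (attained by i=4)
Answer: p(7) = 1; p(11) = 5; p(-4) = -15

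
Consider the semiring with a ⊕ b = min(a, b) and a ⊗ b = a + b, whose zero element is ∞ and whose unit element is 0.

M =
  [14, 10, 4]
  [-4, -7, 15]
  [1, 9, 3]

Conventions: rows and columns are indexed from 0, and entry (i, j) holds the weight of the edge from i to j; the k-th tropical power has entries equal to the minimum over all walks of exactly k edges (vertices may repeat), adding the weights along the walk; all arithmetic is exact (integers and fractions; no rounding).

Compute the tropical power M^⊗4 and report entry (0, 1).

M^⊗2:
  [5, 3, 7]
  [-11, -14, 0]
  [4, 2, 5]
M^⊗3:
  [-1, -4, 9]
  [-18, -21, -7]
  [-2, -5, 8]
M^⊗4:
  [-8, -11, 3]
  [-25, -28, -14]
  [-9, -12, 2]
Key observation: the optimum is the walk 0->1->1->1->1, with weight 10 + (-7) + (-7) + (-7) = -11.
Optimal value attained by: walk 0->1->1->1->1.
Answer: (M^⊗4)[0][1] = -11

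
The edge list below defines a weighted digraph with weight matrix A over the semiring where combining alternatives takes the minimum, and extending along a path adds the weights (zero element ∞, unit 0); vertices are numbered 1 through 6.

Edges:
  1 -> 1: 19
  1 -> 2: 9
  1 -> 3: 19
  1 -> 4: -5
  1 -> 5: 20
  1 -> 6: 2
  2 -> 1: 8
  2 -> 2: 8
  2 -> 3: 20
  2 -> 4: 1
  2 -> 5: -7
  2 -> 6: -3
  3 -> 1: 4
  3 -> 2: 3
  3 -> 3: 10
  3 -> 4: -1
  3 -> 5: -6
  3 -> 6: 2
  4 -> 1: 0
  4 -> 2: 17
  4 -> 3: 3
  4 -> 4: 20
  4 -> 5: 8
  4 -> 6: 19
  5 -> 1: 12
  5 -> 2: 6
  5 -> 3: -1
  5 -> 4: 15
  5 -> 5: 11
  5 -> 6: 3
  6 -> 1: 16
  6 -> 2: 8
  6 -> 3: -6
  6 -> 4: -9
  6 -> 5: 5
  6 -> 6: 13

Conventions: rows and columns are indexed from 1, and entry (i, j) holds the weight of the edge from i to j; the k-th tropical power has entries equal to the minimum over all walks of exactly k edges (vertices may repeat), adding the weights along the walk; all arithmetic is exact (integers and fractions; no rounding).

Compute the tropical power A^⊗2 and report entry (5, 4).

A^⊗2:
  [-5, 10, -4, -7, 2, 6]
  [1, -1, -9, -12, 1, -4]
  [-1, 0, -7, -7, -4, -3]
  [7, 6, 7, -5, -3, 2]
  [3, 2, -3, -6, -7, 1]
  [-9, -3, -6, -7, -12, -4]
Key observation: the optimum is the walk 5->6->4, with weight 3 + (-9) = -6.
Optimal value attained by: walk 5->6->4.
Answer: (A^⊗2)[5][4] = -6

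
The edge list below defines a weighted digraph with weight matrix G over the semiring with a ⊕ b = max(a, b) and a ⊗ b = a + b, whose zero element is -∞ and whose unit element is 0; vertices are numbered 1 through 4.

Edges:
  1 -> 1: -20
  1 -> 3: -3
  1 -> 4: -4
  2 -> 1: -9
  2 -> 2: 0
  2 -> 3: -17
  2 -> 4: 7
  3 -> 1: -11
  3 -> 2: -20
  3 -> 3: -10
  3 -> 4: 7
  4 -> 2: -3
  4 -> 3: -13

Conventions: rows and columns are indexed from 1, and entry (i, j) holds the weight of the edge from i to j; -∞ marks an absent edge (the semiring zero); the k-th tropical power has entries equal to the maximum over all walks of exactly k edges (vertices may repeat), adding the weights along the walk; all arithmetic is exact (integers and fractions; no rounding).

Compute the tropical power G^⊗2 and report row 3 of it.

G^⊗2:
  [-14, -7, -13, 4]
  [-9, 4, -6, 7]
  [-21, 4, -6, -3]
  [-12, -3, -20, 4]
Answer: row 3 of G^⊗2 = [-21, 4, -6, -3]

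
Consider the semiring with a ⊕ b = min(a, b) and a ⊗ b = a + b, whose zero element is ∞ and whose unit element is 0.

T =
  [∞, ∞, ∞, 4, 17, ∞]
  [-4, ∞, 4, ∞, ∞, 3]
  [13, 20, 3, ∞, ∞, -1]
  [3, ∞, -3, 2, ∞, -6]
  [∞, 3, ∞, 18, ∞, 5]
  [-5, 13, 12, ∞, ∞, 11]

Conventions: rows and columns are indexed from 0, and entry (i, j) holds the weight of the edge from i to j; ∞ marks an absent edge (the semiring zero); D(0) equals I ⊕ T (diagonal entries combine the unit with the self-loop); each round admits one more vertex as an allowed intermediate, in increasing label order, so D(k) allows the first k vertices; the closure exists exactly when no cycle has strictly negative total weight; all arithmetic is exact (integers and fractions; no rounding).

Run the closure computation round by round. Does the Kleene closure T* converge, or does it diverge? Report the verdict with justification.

D(0):
  [0, ∞, ∞, 4, 17, ∞]
  [-4, 0, 4, ∞, ∞, 3]
  [13, 20, 0, ∞, ∞, -1]
  [3, ∞, -3, 0, ∞, -6]
  [∞, 3, ∞, 18, 0, 5]
  [-5, 13, 12, ∞, ∞, 0]
D(1):
  [0, ∞, ∞, 4, 17, ∞]
  [-4, 0, 4, 0, 13, 3]
  [13, 20, 0, 17, 30, -1]
  [3, ∞, -3, 0, 20, -6]
  [∞, 3, ∞, 18, 0, 5]
  [-5, 13, 12, -1, 12, 0]
D(2):
  [0, ∞, ∞, 4, 17, ∞]
  [-4, 0, 4, 0, 13, 3]
  [13, 20, 0, 17, 30, -1]
  [3, ∞, -3, 0, 20, -6]
  [-1, 3, 7, 3, 0, 5]
  [-5, 13, 12, -1, 12, 0]
D(3):
  [0, ∞, ∞, 4, 17, ∞]
  [-4, 0, 4, 0, 13, 3]
  [13, 20, 0, 17, 30, -1]
  [3, 17, -3, 0, 20, -6]
  [-1, 3, 7, 3, 0, 5]
  [-5, 13, 12, -1, 12, 0]
Detection: at round 4, diagonal entry (5, 5) turns strictly negative.
Key observation: the cycle 5->0->3->2->5 has total weight (-5) + 4 + (-3) + (-1), which is strictly negative.
Answer: DIVERGES — negative cycle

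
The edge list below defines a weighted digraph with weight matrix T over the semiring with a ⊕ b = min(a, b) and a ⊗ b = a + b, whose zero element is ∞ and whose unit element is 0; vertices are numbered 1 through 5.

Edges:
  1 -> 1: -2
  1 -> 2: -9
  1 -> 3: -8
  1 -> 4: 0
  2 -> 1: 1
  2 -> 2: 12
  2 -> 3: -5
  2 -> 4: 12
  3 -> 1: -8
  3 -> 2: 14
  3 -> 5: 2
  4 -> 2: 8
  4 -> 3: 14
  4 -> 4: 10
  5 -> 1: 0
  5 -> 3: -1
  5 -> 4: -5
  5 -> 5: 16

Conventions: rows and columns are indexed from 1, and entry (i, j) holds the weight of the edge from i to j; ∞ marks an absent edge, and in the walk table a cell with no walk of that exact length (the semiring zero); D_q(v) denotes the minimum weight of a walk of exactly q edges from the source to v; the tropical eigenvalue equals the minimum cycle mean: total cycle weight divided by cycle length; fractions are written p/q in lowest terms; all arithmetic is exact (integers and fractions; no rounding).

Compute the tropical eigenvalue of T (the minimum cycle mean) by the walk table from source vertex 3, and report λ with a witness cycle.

q=0: [∞, ∞, 0, ∞, ∞]
q=1: [-8, 14, ∞, ∞, 2]
q=2: [-10, -17, -16, -8, 18]
q=3: [-24, -19, -22, -10, -14]
q=4: [-30, -33, -32, -24, -20]
q=5: [-40, -39, -38, -30, -30]
Optimal cycle mean attained by: cycle 1->3->1, total (-8) + (-8), length 2.
Answer: λ = -8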